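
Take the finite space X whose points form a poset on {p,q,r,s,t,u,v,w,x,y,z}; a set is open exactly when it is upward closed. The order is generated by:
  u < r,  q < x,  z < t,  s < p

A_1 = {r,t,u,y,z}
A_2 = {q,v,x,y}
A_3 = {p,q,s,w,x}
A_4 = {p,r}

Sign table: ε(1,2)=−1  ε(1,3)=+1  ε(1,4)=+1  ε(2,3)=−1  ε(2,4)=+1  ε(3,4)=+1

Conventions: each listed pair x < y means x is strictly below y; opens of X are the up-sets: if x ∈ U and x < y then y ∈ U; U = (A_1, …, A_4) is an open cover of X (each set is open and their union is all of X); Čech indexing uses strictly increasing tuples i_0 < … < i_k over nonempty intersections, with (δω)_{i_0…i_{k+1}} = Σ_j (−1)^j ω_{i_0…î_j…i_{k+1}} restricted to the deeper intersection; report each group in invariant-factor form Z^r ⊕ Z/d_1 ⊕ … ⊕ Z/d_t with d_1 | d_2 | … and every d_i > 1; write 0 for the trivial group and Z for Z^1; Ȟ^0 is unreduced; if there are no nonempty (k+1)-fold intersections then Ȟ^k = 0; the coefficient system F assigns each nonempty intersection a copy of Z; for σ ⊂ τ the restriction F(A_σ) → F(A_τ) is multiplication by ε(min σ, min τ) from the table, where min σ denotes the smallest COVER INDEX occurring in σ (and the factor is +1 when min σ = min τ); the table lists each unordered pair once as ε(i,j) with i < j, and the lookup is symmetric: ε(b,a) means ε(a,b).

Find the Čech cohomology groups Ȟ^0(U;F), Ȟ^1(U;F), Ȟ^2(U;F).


intersection data:
  A12={y} A14={r} A23={q,x} A34={p}
C dims 4,4; δ0: rk 3, SNF 1^3
Ȟ^0 = (4 − 3) − 0 = 1, so Ȟ^0 ≅ Z
Ȟ^1 = (4 − 0) − 3 = 1, so Ȟ^1 ≅ Z
Ȟ^2 = (0 − 0) − 0 = 0, so Ȟ^2 ≅ 0

Ȟ^0 ≅ Z; Ȟ^1 ≅ Z; Ȟ^2 ≅ 0


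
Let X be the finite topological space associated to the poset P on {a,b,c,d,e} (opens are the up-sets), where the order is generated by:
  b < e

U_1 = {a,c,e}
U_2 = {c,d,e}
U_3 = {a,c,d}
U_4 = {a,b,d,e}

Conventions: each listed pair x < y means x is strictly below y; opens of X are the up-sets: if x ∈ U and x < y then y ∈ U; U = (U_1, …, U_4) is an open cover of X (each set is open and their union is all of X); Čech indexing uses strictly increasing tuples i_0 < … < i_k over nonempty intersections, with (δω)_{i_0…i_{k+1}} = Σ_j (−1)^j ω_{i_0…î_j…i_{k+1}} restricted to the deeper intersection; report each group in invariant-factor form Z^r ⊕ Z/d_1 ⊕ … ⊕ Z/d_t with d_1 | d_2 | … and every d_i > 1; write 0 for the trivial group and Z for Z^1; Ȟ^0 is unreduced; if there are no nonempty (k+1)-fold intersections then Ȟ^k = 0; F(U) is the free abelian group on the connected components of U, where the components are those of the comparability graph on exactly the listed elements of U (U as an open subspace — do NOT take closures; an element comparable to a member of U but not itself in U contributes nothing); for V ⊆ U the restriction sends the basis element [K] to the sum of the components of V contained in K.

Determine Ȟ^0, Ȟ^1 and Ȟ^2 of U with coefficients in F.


Ȟ^0 = Z^4, Ȟ^1 = 0, Ȟ^2 = 0

nerve of the cover:
  U12={c,e} U13={a,c} U14={a,e} U23={c,d} U24={d,e} U34={a,d}
  U123={c} U124={e} U134={a} U234={d}
components per intersection:
  U1: {a} {c} {e}
  U2: {c} {d} {e}
  U3: {a} {c} {d}
  U4: {a} {b,e} {d}
  U12: {c} {e}
  U13: {a} {c}
  U14: {a} {e}
  U23: {c} {d}
  U24: {d} {e}
  U34: {a} {d}
  U123: {c}
  U124: {e}
  U134: {a}
  U234: {d}
C dims 12,12,4; δ0: rk 8, SNF 1^8; δ1: rk 4, SNF 1^4
Ȟ^0 = (12 − 8) − 0 = 4, so Ȟ^0 ≅ Z^4
Ȟ^1 = (12 − 4) − 8 = 0, so Ȟ^1 ≅ 0
Ȟ^2 = (4 − 0) − 4 = 0, so Ȟ^2 ≅ 0


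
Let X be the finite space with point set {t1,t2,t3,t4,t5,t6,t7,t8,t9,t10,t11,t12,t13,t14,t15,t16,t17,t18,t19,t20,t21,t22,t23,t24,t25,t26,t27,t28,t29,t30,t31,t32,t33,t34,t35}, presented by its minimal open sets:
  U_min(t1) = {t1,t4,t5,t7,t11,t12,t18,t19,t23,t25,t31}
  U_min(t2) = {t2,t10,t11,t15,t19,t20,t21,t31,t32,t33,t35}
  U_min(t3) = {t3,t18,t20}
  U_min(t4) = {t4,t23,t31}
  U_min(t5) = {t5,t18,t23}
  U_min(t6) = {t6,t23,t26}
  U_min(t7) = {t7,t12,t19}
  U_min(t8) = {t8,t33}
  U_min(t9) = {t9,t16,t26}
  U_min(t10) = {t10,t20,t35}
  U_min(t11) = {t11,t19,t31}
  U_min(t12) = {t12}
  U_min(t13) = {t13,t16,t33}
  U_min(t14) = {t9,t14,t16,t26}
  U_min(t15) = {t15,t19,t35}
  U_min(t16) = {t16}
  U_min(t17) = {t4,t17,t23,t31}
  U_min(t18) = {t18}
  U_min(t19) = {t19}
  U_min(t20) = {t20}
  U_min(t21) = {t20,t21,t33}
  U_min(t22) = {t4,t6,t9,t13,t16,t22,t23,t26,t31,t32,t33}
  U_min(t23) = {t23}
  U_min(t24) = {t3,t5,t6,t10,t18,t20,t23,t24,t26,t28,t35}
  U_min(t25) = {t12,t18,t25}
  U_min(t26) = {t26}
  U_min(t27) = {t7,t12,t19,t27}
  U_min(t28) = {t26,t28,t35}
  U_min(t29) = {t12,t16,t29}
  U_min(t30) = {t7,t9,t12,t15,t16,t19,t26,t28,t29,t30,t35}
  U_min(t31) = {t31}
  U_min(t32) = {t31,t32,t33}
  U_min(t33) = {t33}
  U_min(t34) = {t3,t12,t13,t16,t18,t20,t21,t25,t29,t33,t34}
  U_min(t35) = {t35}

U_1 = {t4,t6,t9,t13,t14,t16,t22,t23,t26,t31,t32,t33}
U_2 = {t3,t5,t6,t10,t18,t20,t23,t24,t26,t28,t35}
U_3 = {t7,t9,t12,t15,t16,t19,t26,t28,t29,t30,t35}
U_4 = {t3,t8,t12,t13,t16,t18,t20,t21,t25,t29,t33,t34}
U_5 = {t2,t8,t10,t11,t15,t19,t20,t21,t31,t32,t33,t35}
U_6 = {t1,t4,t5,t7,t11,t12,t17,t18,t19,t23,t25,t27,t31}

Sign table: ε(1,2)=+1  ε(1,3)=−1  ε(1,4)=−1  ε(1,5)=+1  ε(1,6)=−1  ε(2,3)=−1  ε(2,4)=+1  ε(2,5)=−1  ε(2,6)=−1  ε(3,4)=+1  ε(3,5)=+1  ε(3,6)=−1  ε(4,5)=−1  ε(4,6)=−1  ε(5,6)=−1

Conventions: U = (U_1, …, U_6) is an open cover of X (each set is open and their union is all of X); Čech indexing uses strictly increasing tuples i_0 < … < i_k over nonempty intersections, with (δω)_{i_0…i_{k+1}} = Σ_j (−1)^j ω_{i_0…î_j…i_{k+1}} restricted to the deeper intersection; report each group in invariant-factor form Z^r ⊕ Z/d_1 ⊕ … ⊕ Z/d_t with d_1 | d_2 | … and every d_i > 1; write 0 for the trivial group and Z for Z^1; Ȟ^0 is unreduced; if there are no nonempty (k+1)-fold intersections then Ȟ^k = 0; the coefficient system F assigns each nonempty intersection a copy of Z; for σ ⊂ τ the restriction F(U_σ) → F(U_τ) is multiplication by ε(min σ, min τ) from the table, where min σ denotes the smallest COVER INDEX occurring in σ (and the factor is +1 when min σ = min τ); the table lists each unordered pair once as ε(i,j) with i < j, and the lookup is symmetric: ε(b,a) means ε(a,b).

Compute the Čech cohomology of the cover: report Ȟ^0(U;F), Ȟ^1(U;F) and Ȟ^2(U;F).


Ȟ^0 ≅ 0,  Ȟ^1 ≅ Z/2,  Ȟ^2 ≅ Z

cover nerve:
  U12={t6,t23,t26} U13={t9,t16,t26} U14={t13,t16,t33} U15={t31,t32,t33} U16={t4,t23,t31} U23={t26,t28,t35} U24={t3,t18,t20} U25={t10,t20,t35} U26={t5,t18,t23} U34={t12,t16,t29} U35={t15,t19,t35} U36={t7,t12,t19} U45={t8,t20,t21,t33} U46={t12,t18,t25} U56={t11,t19,t31}
  U123={t26} U126={t23} U134={t16} U145={t33} U156={t31} U235={t35} U245={t20} U246={t18} U346={t12} U356={t19}
C dims 6,15,10; δ0: rk 6, SNF 1^5·2; δ1: rk 9, SNF 1^9
Ȟ^0: (6−6)−0=0 ⇒ 0
Ȟ^1: (15−9)−6=0 plus torsion [2] ⇒ Z/2
Ȟ^2: (10−0)−9=1 ⇒ Z


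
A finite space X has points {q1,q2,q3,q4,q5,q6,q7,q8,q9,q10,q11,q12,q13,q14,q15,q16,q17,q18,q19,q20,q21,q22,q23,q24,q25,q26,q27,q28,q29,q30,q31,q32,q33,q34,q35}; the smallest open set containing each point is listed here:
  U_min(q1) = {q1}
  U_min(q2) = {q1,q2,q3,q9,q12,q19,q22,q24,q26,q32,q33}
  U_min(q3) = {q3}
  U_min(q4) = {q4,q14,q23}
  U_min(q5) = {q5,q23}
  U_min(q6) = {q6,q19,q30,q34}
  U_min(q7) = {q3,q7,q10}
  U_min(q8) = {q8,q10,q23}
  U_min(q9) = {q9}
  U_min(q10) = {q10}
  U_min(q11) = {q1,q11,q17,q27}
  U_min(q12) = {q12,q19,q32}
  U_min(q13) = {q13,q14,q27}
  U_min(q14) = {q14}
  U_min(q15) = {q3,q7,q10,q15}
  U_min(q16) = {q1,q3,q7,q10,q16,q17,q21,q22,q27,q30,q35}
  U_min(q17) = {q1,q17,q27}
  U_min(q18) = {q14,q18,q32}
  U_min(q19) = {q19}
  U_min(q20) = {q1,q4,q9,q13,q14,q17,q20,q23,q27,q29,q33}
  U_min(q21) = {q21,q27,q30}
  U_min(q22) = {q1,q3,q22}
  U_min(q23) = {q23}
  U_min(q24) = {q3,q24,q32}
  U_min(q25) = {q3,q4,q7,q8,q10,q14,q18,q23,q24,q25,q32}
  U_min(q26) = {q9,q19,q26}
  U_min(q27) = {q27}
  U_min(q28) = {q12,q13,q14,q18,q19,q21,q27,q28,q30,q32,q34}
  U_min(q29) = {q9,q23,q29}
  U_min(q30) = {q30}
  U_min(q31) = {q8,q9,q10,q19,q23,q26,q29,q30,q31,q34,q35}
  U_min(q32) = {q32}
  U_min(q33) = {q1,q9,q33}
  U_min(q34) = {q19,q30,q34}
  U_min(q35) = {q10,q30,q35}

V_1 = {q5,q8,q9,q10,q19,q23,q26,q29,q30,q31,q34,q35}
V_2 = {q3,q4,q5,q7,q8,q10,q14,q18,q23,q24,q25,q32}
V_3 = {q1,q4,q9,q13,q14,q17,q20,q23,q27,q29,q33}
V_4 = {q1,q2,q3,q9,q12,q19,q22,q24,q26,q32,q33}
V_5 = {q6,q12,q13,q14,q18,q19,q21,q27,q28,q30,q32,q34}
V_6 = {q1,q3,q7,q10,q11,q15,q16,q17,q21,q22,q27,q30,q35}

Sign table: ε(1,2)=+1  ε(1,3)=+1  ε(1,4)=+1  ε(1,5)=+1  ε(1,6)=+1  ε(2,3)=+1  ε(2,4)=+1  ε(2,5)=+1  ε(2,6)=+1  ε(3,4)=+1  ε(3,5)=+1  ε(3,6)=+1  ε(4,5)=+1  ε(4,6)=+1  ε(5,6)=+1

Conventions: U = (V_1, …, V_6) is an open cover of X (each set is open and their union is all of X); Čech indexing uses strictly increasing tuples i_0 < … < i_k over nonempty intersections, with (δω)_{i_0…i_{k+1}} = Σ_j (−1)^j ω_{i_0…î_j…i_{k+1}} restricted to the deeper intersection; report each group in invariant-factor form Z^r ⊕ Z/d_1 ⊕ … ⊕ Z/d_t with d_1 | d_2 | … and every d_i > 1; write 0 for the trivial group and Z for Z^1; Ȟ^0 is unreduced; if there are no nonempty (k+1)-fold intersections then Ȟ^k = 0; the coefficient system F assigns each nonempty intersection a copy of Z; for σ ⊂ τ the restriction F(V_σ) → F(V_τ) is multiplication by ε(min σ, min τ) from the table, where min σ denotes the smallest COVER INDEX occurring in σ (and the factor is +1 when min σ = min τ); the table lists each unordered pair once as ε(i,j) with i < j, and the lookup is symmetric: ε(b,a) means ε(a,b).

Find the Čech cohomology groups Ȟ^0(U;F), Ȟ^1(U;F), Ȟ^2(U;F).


nerve simplices:
  V12={q5,q8,q10,q23} V13={q9,q23,q29} V14={q9,q19,q26} V15={q19,q30,q34} V16={q10,q30,q35} V23={q4,q14,q23} V24={q3,q24,q32} V25={q14,q18,q32} V26={q3,q7,q10} V34={q1,q9,q33} V35={q13,q14,q27} V36={q1,q17,q27} V45={q12,q19,q32} V46={q1,q3,q22} V56={q21,q27,q30}
  V123={q23} V126={q10} V134={q9} V145={q19} V156={q30} V235={q14} V245={q32} V246={q3} V346={q1} V356={q27}
C dims 6,15,10; δ0: rk 5, SNF 1^5; δ1: rk 10, SNF 1^9·2
degree 0: 6−5−0 = 1 → Ȟ^0 ≅ Z
degree 1: 15−10−5 = 0 → Ȟ^1 ≅ 0
degree 2: 10−0−10 = 0 plus torsion [2] → Ȟ^2 ≅ Z/2

Ȟ^0 = Z; Ȟ^1 = 0; Ȟ^2 = Z/2


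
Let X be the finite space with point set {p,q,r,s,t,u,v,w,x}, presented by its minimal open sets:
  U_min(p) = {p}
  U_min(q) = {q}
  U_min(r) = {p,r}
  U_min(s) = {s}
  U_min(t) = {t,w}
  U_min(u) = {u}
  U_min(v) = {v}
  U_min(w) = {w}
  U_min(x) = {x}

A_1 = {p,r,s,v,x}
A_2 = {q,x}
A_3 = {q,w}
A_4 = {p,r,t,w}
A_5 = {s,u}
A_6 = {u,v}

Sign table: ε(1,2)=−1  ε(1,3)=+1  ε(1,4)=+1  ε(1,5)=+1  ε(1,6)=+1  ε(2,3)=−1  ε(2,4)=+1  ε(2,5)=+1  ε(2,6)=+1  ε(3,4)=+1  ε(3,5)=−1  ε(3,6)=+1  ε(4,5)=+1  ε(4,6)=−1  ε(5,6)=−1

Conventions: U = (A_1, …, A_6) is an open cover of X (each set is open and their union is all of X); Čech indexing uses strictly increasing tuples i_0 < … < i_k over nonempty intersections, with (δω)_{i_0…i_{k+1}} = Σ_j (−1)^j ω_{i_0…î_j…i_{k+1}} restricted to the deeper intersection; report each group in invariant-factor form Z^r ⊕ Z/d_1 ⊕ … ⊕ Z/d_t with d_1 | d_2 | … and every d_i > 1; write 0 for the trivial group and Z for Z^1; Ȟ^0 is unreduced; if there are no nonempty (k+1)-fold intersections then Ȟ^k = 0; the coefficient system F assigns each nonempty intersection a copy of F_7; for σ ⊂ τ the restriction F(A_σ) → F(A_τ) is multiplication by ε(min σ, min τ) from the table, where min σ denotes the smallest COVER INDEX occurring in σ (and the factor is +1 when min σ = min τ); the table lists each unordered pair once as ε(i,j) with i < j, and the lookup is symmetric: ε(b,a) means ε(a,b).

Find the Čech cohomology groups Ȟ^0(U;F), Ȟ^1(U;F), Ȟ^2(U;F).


nerve of the cover:
  A12={x} A14={p,r} A15={s} A16={v} A23={q} A34={w} A56={u}
C dims 6,7; δ0: rk_F7 6
Ȟ^0 = (6 − 6) − 0 = 0, so Ȟ^0 ≅ 0
Ȟ^1 = (7 − 0) − 6 = 1, so Ȟ^1 ≅ Z/7
Ȟ^2 = (0 − 0) − 0 = 0, so Ȟ^2 ≅ 0

Ȟ^0 = 0,  Ȟ^1 = Z/7,  Ȟ^2 = 0


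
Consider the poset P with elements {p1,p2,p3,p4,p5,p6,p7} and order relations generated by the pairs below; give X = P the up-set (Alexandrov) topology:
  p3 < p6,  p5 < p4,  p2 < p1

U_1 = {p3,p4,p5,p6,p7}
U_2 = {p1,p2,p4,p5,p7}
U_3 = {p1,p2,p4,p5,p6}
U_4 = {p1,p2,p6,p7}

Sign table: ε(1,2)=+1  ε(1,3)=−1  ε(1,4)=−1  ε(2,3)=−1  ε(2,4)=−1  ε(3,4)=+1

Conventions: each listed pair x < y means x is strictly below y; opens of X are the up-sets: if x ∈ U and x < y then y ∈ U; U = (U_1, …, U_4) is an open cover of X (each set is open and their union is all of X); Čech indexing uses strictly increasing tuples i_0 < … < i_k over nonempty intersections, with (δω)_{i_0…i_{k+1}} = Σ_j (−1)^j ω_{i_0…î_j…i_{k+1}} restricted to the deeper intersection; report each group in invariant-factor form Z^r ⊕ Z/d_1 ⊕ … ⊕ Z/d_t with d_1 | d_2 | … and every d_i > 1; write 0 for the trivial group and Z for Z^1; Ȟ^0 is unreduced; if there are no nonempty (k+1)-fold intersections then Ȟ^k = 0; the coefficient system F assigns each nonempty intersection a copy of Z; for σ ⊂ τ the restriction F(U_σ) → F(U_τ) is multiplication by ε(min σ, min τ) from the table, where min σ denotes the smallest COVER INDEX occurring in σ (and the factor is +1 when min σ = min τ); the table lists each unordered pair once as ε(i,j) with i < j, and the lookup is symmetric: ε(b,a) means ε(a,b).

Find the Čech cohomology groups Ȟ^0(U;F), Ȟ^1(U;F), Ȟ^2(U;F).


Ȟ^0(U;F) ≅ Z; Ȟ^1(U;F) ≅ 0; Ȟ^2(U;F) ≅ Z

intersection data:
  U12={p4,p5,p7} U13={p4,p5,p6} U14={p6,p7} U23={p1,p2,p4,p5} U24={p1,p2,p7} U34={p1,p2,p6}
  U123={p4,p5} U124={p7} U134={p6} U234={p1,p2}
C dims 4,6,4; δ0: rk 3, SNF 1^3; δ1: rk 3, SNF 1^3
Ȟ^0 = (4 − 3) − 0 = 1, so Ȟ^0 ≅ Z
Ȟ^1 = (6 − 3) − 3 = 0, so Ȟ^1 ≅ 0
Ȟ^2 = (4 − 0) − 3 = 1, so Ȟ^2 ≅ Z


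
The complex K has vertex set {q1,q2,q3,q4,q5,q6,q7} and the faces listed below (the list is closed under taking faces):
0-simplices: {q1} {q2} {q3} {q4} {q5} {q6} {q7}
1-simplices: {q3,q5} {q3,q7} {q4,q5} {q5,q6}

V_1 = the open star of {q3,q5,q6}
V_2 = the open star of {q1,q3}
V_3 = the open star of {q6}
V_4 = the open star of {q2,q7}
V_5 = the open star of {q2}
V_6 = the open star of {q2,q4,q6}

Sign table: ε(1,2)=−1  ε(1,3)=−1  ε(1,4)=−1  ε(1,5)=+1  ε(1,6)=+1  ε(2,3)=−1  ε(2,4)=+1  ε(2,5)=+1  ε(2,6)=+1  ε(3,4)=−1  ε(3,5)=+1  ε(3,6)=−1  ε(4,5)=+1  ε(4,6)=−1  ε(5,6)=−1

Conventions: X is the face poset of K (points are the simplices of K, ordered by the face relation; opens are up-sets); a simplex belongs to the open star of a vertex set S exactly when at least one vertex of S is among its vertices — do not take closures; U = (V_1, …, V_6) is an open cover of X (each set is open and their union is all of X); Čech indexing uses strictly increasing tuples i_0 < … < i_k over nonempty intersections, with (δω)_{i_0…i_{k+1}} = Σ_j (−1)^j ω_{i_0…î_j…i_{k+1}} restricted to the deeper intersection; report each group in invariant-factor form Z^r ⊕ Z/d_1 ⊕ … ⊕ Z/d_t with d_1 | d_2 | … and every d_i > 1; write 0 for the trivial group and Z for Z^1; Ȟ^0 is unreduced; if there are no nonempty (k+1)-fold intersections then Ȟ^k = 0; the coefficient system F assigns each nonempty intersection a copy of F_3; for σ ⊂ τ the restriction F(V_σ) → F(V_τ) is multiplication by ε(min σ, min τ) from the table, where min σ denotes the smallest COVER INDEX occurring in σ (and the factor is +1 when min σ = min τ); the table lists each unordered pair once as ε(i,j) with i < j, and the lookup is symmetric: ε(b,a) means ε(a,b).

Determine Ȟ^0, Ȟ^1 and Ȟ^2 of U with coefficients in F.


nonempty intersections:
  V1={{q3},{q5},{q6},{q3,q5},{q3,q7},{q4,q5},{q5,q6}} V2={{q1},{q3},{q3,q5},{q3,q7}} V3={{q6},{q5,q6}} V4={{q2},{q7},{q3,q7}} V5={{q2}} V6={{q2},{q4},{q6},{q4,q5},{q5,q6}}
  V12={{q3},{q3,q5},{q3,q7}} V13={{q6},{q5,q6}} V14={{q3,q7}} V16={{q6},{q4,q5},{q5,q6}} V24={{q3,q7}} V36={{q6},{q5,q6}} V45={{q2}} V46={{q2}} V56={{q2}}
  V124={{q3,q7}} V136={{q6},{q5,q6}} V456={{q2}}
C dims 6,9,3; δ0: rk_F3 5; δ1: rk_F3 3
Ȟ^0: (6−5)−0=1 ⇒ Z/3
Ȟ^1: (9−3)−5=1 ⇒ Z/3
Ȟ^2: (3−0)−3=0 ⇒ 0

Ȟ^0(U;F) ≅ Z/3; Ȟ^1(U;F) ≅ Z/3; Ȟ^2(U;F) ≅ 0


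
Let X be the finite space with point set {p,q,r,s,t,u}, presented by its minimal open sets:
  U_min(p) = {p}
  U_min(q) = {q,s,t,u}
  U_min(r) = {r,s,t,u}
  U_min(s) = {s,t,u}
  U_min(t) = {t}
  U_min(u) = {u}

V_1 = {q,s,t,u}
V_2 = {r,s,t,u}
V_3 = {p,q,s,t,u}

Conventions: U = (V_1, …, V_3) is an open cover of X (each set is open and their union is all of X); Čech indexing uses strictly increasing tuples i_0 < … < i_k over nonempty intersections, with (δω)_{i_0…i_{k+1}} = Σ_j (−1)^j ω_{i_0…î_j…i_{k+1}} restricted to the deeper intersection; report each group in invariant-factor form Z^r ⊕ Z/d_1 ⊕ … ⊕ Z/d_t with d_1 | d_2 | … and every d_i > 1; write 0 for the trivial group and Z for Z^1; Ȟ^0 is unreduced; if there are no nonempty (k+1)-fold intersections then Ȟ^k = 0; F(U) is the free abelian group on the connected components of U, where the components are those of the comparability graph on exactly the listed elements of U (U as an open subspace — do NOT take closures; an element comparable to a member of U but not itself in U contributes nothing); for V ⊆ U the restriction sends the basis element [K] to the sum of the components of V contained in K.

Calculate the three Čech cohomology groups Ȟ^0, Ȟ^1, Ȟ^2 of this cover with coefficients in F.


Ȟ^0 ≅ Z^2, Ȟ^1 ≅ 0, Ȟ^2 ≅ 0

nerve simplices:
  V12={s,t,u} V13={q,s,t,u} V23={s,t,u}
  V123={s,t,u}
components per intersection:
  V1: {q,s,t,u}
  V2: {r,s,t,u}
  V3: {p} {q,s,t,u}
  V12: {s,t,u}
  V13: {q,s,t,u}
  V23: {s,t,u}
  V123: {s,t,u}
C dims 4,3,1; δ0: rk 2, SNF 1^2; δ1: rk 1, SNF 1^1
degree 0: 4−2−0 = 2 → Ȟ^0 ≅ Z^2
degree 1: 3−1−2 = 0 → Ȟ^1 ≅ 0
degree 2: 1−0−1 = 0 → Ȟ^2 ≅ 0


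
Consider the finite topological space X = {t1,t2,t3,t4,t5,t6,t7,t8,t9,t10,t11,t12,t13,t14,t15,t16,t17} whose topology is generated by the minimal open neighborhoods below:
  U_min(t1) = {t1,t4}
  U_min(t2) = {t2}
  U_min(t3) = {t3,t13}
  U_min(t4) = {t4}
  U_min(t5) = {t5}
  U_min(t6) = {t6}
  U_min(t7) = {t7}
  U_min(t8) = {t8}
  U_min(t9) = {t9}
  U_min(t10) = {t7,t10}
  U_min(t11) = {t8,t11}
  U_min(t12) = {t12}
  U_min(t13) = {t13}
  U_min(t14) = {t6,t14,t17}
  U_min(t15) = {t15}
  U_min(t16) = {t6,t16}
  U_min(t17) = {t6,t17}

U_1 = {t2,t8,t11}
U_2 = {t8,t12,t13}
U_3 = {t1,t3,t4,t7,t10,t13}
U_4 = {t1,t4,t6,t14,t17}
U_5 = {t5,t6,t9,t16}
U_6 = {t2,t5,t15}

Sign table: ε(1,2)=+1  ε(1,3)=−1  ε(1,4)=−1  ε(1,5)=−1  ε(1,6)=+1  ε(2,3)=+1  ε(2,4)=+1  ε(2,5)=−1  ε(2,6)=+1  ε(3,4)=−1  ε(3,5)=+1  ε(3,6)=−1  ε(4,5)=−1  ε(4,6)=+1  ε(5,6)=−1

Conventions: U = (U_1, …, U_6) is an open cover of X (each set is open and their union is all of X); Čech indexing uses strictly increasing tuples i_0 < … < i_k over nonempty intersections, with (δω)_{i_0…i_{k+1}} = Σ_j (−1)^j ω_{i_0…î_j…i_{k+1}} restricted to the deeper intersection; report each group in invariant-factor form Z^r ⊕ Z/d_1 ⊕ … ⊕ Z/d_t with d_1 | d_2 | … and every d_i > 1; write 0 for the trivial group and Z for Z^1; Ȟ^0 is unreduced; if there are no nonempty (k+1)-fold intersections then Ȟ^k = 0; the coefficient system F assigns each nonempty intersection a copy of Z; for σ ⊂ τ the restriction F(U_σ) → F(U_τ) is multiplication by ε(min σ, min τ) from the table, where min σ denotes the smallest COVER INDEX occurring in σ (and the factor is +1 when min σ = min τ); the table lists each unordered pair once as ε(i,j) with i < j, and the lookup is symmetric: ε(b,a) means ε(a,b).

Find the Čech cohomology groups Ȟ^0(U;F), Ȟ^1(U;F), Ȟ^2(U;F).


nonempty overlaps:
  U12={t8} U16={t2} U23={t13} U34={t1,t4} U45={t6} U56={t5}
C dims 6,6; δ0: rk 6, SNF 1^5·2
degree 0: 6−6−0 = 0 → Ȟ^0 ≅ 0
degree 1: 6−0−6 = 0 plus torsion [2] → Ȟ^1 ≅ Z/2
degree 2: 0−0−0 = 0 → Ȟ^2 ≅ 0

Ȟ^0(U;F) ≅ 0, Ȟ^1(U;F) ≅ Z/2 and Ȟ^2(U;F) ≅ 0


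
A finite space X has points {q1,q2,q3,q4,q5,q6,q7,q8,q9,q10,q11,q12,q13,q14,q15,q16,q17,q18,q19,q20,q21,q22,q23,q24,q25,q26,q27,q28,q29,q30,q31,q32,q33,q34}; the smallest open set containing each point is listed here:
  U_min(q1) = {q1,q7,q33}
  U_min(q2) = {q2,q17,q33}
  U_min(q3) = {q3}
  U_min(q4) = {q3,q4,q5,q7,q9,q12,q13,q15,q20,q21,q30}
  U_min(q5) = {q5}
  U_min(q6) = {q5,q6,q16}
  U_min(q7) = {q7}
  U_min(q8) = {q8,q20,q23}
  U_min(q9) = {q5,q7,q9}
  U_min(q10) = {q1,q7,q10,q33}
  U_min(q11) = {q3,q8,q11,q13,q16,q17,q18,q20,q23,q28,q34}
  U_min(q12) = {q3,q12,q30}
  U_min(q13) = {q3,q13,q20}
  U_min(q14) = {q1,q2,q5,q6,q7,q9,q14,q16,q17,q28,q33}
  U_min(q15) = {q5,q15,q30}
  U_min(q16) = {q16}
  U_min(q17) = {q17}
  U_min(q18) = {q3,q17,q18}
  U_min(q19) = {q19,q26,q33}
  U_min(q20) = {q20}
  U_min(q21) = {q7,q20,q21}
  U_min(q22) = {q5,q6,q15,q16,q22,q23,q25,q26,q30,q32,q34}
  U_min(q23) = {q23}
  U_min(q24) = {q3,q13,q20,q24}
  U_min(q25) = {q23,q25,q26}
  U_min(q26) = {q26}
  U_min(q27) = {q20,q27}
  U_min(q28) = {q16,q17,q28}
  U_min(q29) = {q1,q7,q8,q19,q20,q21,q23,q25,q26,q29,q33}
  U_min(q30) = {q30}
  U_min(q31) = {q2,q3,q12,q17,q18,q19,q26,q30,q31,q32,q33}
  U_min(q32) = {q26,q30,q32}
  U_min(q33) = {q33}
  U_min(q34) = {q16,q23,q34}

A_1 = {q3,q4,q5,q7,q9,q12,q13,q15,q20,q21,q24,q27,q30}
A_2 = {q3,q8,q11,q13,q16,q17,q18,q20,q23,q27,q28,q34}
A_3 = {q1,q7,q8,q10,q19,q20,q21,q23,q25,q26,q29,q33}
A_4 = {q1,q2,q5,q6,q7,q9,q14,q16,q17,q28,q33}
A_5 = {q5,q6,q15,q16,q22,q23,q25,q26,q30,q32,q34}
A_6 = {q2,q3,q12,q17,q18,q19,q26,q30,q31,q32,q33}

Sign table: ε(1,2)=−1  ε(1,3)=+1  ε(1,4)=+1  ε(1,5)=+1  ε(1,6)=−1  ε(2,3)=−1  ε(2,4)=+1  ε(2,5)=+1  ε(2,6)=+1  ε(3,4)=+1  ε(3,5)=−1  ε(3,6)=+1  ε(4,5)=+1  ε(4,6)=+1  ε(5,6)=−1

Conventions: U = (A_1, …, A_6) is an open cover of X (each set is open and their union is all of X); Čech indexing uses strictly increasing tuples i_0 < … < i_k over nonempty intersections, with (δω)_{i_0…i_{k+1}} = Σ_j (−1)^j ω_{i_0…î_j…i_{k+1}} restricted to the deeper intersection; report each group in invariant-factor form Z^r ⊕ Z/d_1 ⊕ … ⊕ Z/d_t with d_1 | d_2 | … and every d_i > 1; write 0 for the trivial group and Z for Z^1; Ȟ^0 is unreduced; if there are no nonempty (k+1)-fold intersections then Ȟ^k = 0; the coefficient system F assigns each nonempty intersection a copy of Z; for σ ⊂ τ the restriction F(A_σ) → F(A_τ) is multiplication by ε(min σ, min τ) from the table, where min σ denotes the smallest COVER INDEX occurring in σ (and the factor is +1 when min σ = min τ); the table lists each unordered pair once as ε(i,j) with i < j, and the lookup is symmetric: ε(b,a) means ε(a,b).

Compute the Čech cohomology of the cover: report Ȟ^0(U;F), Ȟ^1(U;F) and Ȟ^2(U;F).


Ȟ^0(U;F) ≅ 0,  Ȟ^1(U;F) ≅ Z/2,  Ȟ^2(U;F) ≅ Z

intersection data:
  A12={q3,q13,q20,q27} A13={q7,q20,q21} A14={q5,q7,q9} A15={q5,q15,q30} A16={q3,q12,q30} A23={q8,q20,q23} A24={q16,q17,q28} A25={q16,q23,q34} A26={q3,q17,q18} A34={q1,q7,q33} A35={q23,q25,q26} A36={q19,q26,q33} A45={q5,q6,q16} A46={q2,q17,q33} A56={q26,q30,q32}
  A123={q20} A126={q3} A134={q7} A145={q5} A156={q30} A235={q23} A245={q16} A246={q17} A346={q33} A356={q26}
C dims 6,15,10; δ0: rk 6, SNF 1^5·2; δ1: rk 9, SNF 1^9
Ȟ^0 = (6 − 6) − 0 = 0, so Ȟ^0 ≅ 0
Ȟ^1 = (15 − 9) − 6 = 0 plus torsion [2], so Ȟ^1 ≅ Z/2
Ȟ^2 = (10 − 0) − 9 = 1, so Ȟ^2 ≅ Z


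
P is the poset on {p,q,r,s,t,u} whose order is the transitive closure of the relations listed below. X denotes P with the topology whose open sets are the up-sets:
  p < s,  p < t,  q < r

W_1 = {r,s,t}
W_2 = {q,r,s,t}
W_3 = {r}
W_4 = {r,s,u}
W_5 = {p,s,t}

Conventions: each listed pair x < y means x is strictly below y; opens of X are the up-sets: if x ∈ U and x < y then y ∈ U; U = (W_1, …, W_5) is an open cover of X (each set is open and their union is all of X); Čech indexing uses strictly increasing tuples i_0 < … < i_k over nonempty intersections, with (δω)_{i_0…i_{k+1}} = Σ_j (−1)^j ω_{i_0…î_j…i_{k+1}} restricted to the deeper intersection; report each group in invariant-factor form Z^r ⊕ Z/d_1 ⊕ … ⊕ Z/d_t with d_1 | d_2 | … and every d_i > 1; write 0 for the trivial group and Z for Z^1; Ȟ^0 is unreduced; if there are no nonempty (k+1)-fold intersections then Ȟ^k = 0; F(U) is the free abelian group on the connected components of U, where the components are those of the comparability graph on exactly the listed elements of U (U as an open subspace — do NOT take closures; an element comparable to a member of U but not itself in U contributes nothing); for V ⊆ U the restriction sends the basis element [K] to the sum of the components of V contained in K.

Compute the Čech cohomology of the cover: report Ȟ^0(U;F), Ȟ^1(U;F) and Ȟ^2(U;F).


nerve simplices:
  W12={r,s,t} W13={r} W14={r,s} W15={s,t} W23={r} W24={r,s} W25={s,t} W34={r} W45={s}
  W123={r} W124={r,s} W125={s,t} W134={r} W145={s} W234={r} W245={s}
  W1234={r} W1245={s}
components per intersection:
  W1: {r} {s} {t}
  W2: {q,r} {s} {t}
  W3: {r}
  W4: {r} {s} {u}
  W5: {p,s,t}
  W12: {r} {s} {t}
  W13: {r}
  W14: {r} {s}
  W15: {s} {t}
  W23: {r}
  W24: {r} {s}
  W25: {s} {t}
  W34: {r}
  W45: {s}
  W123: {r}
  W124: {r} {s}
  W125: {s} {t}
  W134: {r}
  W145: {s}
  W234: {r}
  W245: {s}
  W1234: {r}
  W1245: {s}
C dims 11,15,9,2; δ0: rk 8, SNF 1^8; δ1: rk 7, SNF 1^7; δ2: rk 2, SNF 1^2
degree 0: 11−8−0 = 3 → Ȟ^0 ≅ Z^3
degree 1: 15−7−8 = 0 → Ȟ^1 ≅ 0
degree 2: 9−2−7 = 0 → Ȟ^2 ≅ 0

Ȟ^0 ≅ Z^3,  Ȟ^1 ≅ 0,  Ȟ^2 ≅ 0


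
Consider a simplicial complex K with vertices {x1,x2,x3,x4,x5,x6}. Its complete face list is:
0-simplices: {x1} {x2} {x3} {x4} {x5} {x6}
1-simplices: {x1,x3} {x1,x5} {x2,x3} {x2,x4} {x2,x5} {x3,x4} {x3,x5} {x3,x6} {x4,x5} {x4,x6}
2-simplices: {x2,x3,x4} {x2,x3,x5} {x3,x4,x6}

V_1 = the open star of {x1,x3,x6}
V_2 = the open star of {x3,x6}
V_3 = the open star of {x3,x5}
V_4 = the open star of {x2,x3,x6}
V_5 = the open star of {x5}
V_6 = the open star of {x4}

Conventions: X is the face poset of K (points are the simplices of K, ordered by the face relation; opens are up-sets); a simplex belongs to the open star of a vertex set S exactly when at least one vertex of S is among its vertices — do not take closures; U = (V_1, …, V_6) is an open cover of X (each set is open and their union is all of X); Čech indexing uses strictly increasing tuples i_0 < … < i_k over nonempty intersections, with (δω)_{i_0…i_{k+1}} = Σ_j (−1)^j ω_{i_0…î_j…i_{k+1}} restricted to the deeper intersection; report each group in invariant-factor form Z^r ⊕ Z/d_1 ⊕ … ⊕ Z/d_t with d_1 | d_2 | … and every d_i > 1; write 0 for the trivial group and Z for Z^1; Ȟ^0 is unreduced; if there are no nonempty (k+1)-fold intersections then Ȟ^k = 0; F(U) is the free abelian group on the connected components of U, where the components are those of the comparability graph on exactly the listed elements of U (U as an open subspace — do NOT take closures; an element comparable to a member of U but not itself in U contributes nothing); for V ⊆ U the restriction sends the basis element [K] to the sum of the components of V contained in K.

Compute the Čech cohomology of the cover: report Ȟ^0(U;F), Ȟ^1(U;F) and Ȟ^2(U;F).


Ȟ^0 = Z, Ȟ^1 = Z^2, Ȟ^2 = 0

nonempty intersections:
  V1={{x1},{x3},{x6},{x1,x3},{x1,x5},{x2,x3},{x3,x4},{x3,x5},{x3,x6},{x4,x6},{x2,x3,x4},{x2,x3,x5},{x3,x4,x6}} V2={{x3},{x6},{x1,x3},{x2,x3},{x3,x4},{x3,x5},{x3,x6},{x4,x6},{x2,x3,x4},{x2,x3,x5},{x3,x4,x6}} V3={{x3},{x5},{x1,x3},{x1,x5},{x2,x3},{x2,x5},{x3,x4},{x3,x5},{x3,x6},{x4,x5},{x2,x3,x4},{x2,x3,x5},{x3,x4,x6}} V4={{x2},{x3},{x6},{x1,x3},{x2,x3},{x2,x4},{x2,x5},{x3,x4},{x3,x5},{x3,x6},{x4,x6},{x2,x3,x4},{x2,x3,x5},{x3,x4,x6}} V5={{x5},{x1,x5},{x2,x5},{x3,x5},{x4,x5},{x2,x3,x5}} V6={{x4},{x2,x4},{x3,x4},{x4,x5},{x4,x6},{x2,x3,x4},{x3,x4,x6}}
  V12={{x3},{x6},{x1,x3},{x2,x3},{x3,x4},{x3,x5},{x3,x6},{x4,x6},{x2,x3,x4},{x2,x3,x5},{x3,x4,x6}} V13={{x3},{x1,x3},{x1,x5},{x2,x3},{x3,x4},{x3,x5},{x3,x6},{x2,x3,x4},{x2,x3,x5},{x3,x4,x6}} V14={{x3},{x6},{x1,x3},{x2,x3},{x3,x4},{x3,x5},{x3,x6},{x4,x6},{x2,x3,x4},{x2,x3,x5},{x3,x4,x6}} V15={{x1,x5},{x3,x5},{x2,x3,x5}} V16={{x3,x4},{x4,x6},{x2,x3,x4},{x3,x4,x6}} V23={{x3},{x1,x3},{x2,x3},{x3,x4},{x3,x5},{x3,x6},{x2,x3,x4},{x2,x3,x5},{x3,x4,x6}} V24={{x3},{x6},{x1,x3},{x2,x3},{x3,x4},{x3,x5},{x3,x6},{x4,x6},{x2,x3,x4},{x2,x3,x5},{x3,x4,x6}} V25={{x3,x5},{x2,x3,x5}} V26={{x3,x4},{x4,x6},{x2,x3,x4},{x3,x4,x6}} V34={{x3},{x1,x3},{x2,x3},{x2,x5},{x3,x4},{x3,x5},{x3,x6},{x2,x3,x4},{x2,x3,x5},{x3,x4,x6}} V35={{x5},{x1,x5},{x2,x5},{x3,x5},{x4,x5},{x2,x3,x5}} V36={{x3,x4},{x4,x5},{x2,x3,x4},{x3,x4,x6}} V45={{x2,x5},{x3,x5},{x2,x3,x5}} V46={{x2,x4},{x3,x4},{x4,x6},{x2,x3,x4},{x3,x4,x6}} V56={{x4,x5}}
  V123={{x3},{x1,x3},{x2,x3},{x3,x4},{x3,x5},{x3,x6},{x2,x3,x4},{x2,x3,x5},{x3,x4,x6}} V124={{x3},{x6},{x1,x3},{x2,x3},{x3,x4},{x3,x5},{x3,x6},{x4,x6},{x2,x3,x4},{x2,x3,x5},{x3,x4,x6}} V125={{x3,x5},{x2,x3,x5}} V126={{x3,x4},{x4,x6},{x2,x3,x4},{x3,x4,x6}} V134={{x3},{x1,x3},{x2,x3},{x3,x4},{x3,x5},{x3,x6},{x2,x3,x4},{x2,x3,x5},{x3,x4,x6}} V135={{x1,x5},{x3,x5},{x2,x3,x5}} V136={{x3,x4},{x2,x3,x4},{x3,x4,x6}} V145={{x3,x5},{x2,x3,x5}} V146={{x3,x4},{x4,x6},{x2,x3,x4},{x3,x4,x6}} V234={{x3},{x1,x3},{x2,x3},{x3,x4},{x3,x5},{x3,x6},{x2,x3,x4},{x2,x3,x5},{x3,x4,x6}} V235={{x3,x5},{x2,x3,x5}} V236={{x3,x4},{x2,x3,x4},{x3,x4,x6}} V245={{x3,x5},{x2,x3,x5}} V246={{x3,x4},{x4,x6},{x2,x3,x4},{x3,x4,x6}} V345={{x2,x5},{x3,x5},{x2,x3,x5}} V346={{x3,x4},{x2,x3,x4},{x3,x4,x6}} V356={{x4,x5}}
  V1234={{x3},{x1,x3},{x2,x3},{x3,x4},{x3,x5},{x3,x6},{x2,x3,x4},{x2,x3,x5},{x3,x4,x6}} V1235={{x3,x5},{x2,x3,x5}} V1236={{x3,x4},{x2,x3,x4},{x3,x4,x6}} V1245={{x3,x5},{x2,x3,x5}} V1246={{x3,x4},{x4,x6},{x2,x3,x4},{x3,x4,x6}} V1345={{x3,x5},{x2,x3,x5}} V1346={{x3,x4},{x2,x3,x4},{x3,x4,x6}} V2345={{x3,x5},{x2,x3,x5}} V2346={{x3,x4},{x2,x3,x4},{x3,x4,x6}}
  V12345={{x3,x5},{x2,x3,x5}} V12346={{x3,x4},{x2,x3,x4},{x3,x4,x6}}
components per intersection:
  V1: {{x1},{x3},{x6},{x1,x3},{x1,x5},{x2,x3},{x3,x4},{x3,x5},{x3,x6},{x4,x6},{x2,x3,x4},{x2,x3,x5},{x3,x4,x6}}
  V2: {{x3},{x6},{x1,x3},{x2,x3},{x3,x4},{x3,x5},{x3,x6},{x4,x6},{x2,x3,x4},{x2,x3,x5},{x3,x4,x6}}
  V3: {{x3},{x5},{x1,x3},{x1,x5},{x2,x3},{x2,x5},{x3,x4},{x3,x5},{x3,x6},{x4,x5},{x2,x3,x4},{x2,x3,x5},{x3,x4,x6}}
  V4: {{x2},{x3},{x6},{x1,x3},{x2,x3},{x2,x4},{x2,x5},{x3,x4},{x3,x5},{x3,x6},{x4,x6},{x2,x3,x4},{x2,x3,x5},{x3,x4,x6}}
  V5: {{x5},{x1,x5},{x2,x5},{x3,x5},{x4,x5},{x2,x3,x5}}
  V6: {{x4},{x2,x4},{x3,x4},{x4,x5},{x4,x6},{x2,x3,x4},{x3,x4,x6}}
  V12: {{x3},{x6},{x1,x3},{x2,x3},{x3,x4},{x3,x5},{x3,x6},{x4,x6},{x2,x3,x4},{x2,x3,x5},{x3,x4,x6}}
  V13: {{x3},{x1,x3},{x2,x3},{x3,x4},{x3,x5},{x3,x6},{x2,x3,x4},{x2,x3,x5},{x3,x4,x6}} {{x1,x5}}
  V14: {{x3},{x6},{x1,x3},{x2,x3},{x3,x4},{x3,x5},{x3,x6},{x4,x6},{x2,x3,x4},{x2,x3,x5},{x3,x4,x6}}
  V15: {{x1,x5}} {{x3,x5},{x2,x3,x5}}
  V16: {{x3,x4},{x4,x6},{x2,x3,x4},{x3,x4,x6}}
  V23: {{x3},{x1,x3},{x2,x3},{x3,x4},{x3,x5},{x3,x6},{x2,x3,x4},{x2,x3,x5},{x3,x4,x6}}
  V24: {{x3},{x6},{x1,x3},{x2,x3},{x3,x4},{x3,x5},{x3,x6},{x4,x6},{x2,x3,x4},{x2,x3,x5},{x3,x4,x6}}
  V25: {{x3,x5},{x2,x3,x5}}
  V26: {{x3,x4},{x4,x6},{x2,x3,x4},{x3,x4,x6}}
  V34: {{x3},{x1,x3},{x2,x3},{x2,x5},{x3,x4},{x3,x5},{x3,x6},{x2,x3,x4},{x2,x3,x5},{x3,x4,x6}}
  V35: {{x5},{x1,x5},{x2,x5},{x3,x5},{x4,x5},{x2,x3,x5}}
  V36: {{x3,x4},{x2,x3,x4},{x3,x4,x6}} {{x4,x5}}
  V45: {{x2,x5},{x3,x5},{x2,x3,x5}}
  V46: {{x2,x4},{x3,x4},{x4,x6},{x2,x3,x4},{x3,x4,x6}}
  V56: {{x4,x5}}
  V123: {{x3},{x1,x3},{x2,x3},{x3,x4},{x3,x5},{x3,x6},{x2,x3,x4},{x2,x3,x5},{x3,x4,x6}}
  V124: {{x3},{x6},{x1,x3},{x2,x3},{x3,x4},{x3,x5},{x3,x6},{x4,x6},{x2,x3,x4},{x2,x3,x5},{x3,x4,x6}}
  V125: {{x3,x5},{x2,x3,x5}}
  V126: {{x3,x4},{x4,x6},{x2,x3,x4},{x3,x4,x6}}
  V134: {{x3},{x1,x3},{x2,x3},{x3,x4},{x3,x5},{x3,x6},{x2,x3,x4},{x2,x3,x5},{x3,x4,x6}}
  V135: {{x1,x5}} {{x3,x5},{x2,x3,x5}}
  V136: {{x3,x4},{x2,x3,x4},{x3,x4,x6}}
  V145: {{x3,x5},{x2,x3,x5}}
  V146: {{x3,x4},{x4,x6},{x2,x3,x4},{x3,x4,x6}}
  V234: {{x3},{x1,x3},{x2,x3},{x3,x4},{x3,x5},{x3,x6},{x2,x3,x4},{x2,x3,x5},{x3,x4,x6}}
  V235: {{x3,x5},{x2,x3,x5}}
  V236: {{x3,x4},{x2,x3,x4},{x3,x4,x6}}
  V245: {{x3,x5},{x2,x3,x5}}
  V246: {{x3,x4},{x4,x6},{x2,x3,x4},{x3,x4,x6}}
  V345: {{x2,x5},{x3,x5},{x2,x3,x5}}
  V346: {{x3,x4},{x2,x3,x4},{x3,x4,x6}}
  V356: {{x4,x5}}
  V1234: {{x3},{x1,x3},{x2,x3},{x3,x4},{x3,x5},{x3,x6},{x2,x3,x4},{x2,x3,x5},{x3,x4,x6}}
  V1235: {{x3,x5},{x2,x3,x5}}
  V1236: {{x3,x4},{x2,x3,x4},{x3,x4,x6}}
  V1245: {{x3,x5},{x2,x3,x5}}
  V1246: {{x3,x4},{x4,x6},{x2,x3,x4},{x3,x4,x6}}
  V1345: {{x3,x5},{x2,x3,x5}}
  V1346: {{x3,x4},{x2,x3,x4},{x3,x4,x6}}
  V2345: {{x3,x5},{x2,x3,x5}}
  V2346: {{x3,x4},{x2,x3,x4},{x3,x4,x6}}
  V12345: {{x3,x5},{x2,x3,x5}}
  V12346: {{x3,x4},{x2,x3,x4},{x3,x4,x6}}
C dims 6,18,18,9; δ0: rk 5, SNF 1^5; δ1: rk 11, SNF 1^11; δ2: rk 7, SNF 1^7
Ȟ^0: (6−5)−0=1 ⇒ Z
Ȟ^1: (18−11)−5=2 ⇒ Z^2
Ȟ^2: (18−7)−11=0 ⇒ 0


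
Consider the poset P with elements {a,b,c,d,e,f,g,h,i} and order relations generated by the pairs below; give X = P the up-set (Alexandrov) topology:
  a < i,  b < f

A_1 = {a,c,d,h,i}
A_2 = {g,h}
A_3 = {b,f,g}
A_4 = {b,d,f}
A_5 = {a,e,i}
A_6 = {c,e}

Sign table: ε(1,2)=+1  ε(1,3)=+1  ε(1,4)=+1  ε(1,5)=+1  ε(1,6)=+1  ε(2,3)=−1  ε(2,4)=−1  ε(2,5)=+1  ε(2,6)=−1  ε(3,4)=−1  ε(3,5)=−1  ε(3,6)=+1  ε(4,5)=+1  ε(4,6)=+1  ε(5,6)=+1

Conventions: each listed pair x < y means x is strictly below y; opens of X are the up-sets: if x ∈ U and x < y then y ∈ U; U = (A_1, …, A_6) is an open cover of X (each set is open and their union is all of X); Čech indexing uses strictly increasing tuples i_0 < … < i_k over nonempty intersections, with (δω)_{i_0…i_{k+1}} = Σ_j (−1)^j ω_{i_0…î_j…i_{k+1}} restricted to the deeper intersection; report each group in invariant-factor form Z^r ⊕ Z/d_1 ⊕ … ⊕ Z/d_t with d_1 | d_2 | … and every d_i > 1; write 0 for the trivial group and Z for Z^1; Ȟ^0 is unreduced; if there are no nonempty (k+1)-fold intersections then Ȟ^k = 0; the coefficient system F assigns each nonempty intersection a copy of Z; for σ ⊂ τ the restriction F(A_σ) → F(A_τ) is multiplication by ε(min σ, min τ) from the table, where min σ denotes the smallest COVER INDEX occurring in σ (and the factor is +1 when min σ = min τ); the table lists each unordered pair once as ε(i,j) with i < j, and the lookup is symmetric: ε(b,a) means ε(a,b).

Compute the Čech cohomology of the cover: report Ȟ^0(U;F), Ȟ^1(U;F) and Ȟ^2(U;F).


nerve simplices:
  A12={h} A14={d} A15={a,i} A16={c} A23={g} A34={b,f} A56={e}
C dims 6,7; δ0: rk 5, SNF 1^5
degree 0: 6−5−0 = 1 → Ȟ^0 ≅ Z
degree 1: 7−0−5 = 2 → Ȟ^1 ≅ Z^2
degree 2: 0−0−0 = 0 → Ȟ^2 ≅ 0

Ȟ^0 = Z, Ȟ^1 = Z^2 and Ȟ^2 = 0


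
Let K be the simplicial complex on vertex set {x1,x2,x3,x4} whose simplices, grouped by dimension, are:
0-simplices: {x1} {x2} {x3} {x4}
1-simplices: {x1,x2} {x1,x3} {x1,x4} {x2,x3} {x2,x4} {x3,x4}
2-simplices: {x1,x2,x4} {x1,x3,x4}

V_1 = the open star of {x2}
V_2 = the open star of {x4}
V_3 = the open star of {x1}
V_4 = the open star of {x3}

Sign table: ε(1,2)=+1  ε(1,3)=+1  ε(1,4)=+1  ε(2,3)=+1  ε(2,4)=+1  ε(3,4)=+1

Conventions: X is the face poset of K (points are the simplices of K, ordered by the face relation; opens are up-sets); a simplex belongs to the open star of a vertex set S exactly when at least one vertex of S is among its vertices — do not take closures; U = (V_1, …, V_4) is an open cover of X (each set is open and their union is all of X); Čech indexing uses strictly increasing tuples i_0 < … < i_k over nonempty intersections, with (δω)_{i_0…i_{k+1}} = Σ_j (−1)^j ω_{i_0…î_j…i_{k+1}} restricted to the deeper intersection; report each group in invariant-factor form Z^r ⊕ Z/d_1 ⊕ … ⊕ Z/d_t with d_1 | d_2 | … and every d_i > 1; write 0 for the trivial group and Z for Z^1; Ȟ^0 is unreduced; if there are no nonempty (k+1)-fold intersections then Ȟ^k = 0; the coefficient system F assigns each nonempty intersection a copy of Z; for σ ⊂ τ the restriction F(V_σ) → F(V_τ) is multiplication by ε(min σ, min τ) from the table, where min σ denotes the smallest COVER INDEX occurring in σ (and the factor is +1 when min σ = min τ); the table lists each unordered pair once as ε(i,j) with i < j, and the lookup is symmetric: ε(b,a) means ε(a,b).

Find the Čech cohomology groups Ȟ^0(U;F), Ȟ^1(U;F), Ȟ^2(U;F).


Ȟ^0 ≅ Z, Ȟ^1 ≅ Z and Ȟ^2 ≅ 0

cover nerve:
  V1={{x2},{x1,x2},{x2,x3},{x2,x4},{x1,x2,x4}} V2={{x4},{x1,x4},{x2,x4},{x3,x4},{x1,x2,x4},{x1,x3,x4}} V3={{x1},{x1,x2},{x1,x3},{x1,x4},{x1,x2,x4},{x1,x3,x4}} V4={{x3},{x1,x3},{x2,x3},{x3,x4},{x1,x3,x4}}
  V12={{x2,x4},{x1,x2,x4}} V13={{x1,x2},{x1,x2,x4}} V14={{x2,x3}} V23={{x1,x4},{x1,x2,x4},{x1,x3,x4}} V24={{x3,x4},{x1,x3,x4}} V34={{x1,x3},{x1,x3,x4}}
  V123={{x1,x2,x4}} V234={{x1,x3,x4}}
C dims 4,6,2; δ0: rk 3, SNF 1^3; δ1: rk 2, SNF 1^2
Ȟ^0: (4−3)−0=1 ⇒ Z
Ȟ^1: (6−2)−3=1 ⇒ Z
Ȟ^2: (2−0)−2=0 ⇒ 0


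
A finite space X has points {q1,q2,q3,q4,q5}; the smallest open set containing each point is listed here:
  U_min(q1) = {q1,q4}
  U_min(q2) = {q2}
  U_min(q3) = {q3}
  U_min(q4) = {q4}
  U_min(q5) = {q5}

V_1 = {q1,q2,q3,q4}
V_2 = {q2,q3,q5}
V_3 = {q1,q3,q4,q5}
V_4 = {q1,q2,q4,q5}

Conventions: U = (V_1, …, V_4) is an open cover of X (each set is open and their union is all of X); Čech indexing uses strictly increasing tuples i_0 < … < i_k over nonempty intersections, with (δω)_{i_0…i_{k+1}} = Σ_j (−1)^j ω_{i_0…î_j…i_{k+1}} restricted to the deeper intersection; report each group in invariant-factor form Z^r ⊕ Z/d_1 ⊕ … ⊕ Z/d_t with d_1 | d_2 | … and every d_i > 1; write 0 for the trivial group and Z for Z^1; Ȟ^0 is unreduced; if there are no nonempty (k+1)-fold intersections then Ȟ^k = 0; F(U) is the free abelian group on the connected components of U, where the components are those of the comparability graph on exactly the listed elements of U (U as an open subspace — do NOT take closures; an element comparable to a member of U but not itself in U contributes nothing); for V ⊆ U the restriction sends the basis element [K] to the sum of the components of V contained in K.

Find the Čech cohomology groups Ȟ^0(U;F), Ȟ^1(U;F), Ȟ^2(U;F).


cover nerve:
  V12={q2,q3} V13={q1,q3,q4} V14={q1,q2,q4} V23={q3,q5} V24={q2,q5} V34={q1,q4,q5}
  V123={q3} V124={q2} V134={q1,q4} V234={q5}
components per intersection:
  V1: {q1,q4} {q2} {q3}
  V2: {q2} {q3} {q5}
  V3: {q1,q4} {q3} {q5}
  V4: {q1,q4} {q2} {q5}
  V12: {q2} {q3}
  V13: {q1,q4} {q3}
  V14: {q1,q4} {q2}
  V23: {q3} {q5}
  V24: {q2} {q5}
  V34: {q1,q4} {q5}
  V123: {q3}
  V124: {q2}
  V134: {q1,q4}
  V234: {q5}
C dims 12,12,4; δ0: rk 8, SNF 1^8; δ1: rk 4, SNF 1^4
Ȟ^0: (12−8)−0=4 ⇒ Z^4
Ȟ^1: (12−4)−8=0 ⇒ 0
Ȟ^2: (4−0)−4=0 ⇒ 0

Ȟ^0 ≅ Z^4, Ȟ^1 ≅ 0 and Ȟ^2 ≅ 0


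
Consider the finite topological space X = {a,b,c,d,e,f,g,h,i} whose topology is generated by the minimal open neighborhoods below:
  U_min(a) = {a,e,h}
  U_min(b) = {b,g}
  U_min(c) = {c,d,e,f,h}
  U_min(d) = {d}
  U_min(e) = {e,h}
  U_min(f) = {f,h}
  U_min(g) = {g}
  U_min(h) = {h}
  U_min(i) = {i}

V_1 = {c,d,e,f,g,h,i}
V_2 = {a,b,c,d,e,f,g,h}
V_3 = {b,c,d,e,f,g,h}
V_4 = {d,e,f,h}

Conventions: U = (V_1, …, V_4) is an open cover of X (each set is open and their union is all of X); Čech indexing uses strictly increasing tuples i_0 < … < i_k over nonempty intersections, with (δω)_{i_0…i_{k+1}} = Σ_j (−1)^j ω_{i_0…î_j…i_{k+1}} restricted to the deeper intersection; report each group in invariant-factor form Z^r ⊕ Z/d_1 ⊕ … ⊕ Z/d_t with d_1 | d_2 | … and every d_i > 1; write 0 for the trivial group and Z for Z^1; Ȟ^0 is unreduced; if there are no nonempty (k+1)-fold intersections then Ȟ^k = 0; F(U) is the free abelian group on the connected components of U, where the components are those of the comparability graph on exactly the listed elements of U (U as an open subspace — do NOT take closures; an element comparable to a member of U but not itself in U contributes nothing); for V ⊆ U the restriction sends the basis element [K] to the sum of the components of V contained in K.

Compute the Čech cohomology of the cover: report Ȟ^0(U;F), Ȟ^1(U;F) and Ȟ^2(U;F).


Ȟ^0(U;F) ≅ Z^3, Ȟ^1(U;F) ≅ 0, Ȟ^2(U;F) ≅ 0

nerve of the cover:
  V12={c,d,e,f,g,h} V13={c,d,e,f,g,h} V14={d,e,f,h} V23={b,c,d,e,f,g,h} V24={d,e,f,h} V34={d,e,f,h}
  V123={c,d,e,f,g,h} V124={d,e,f,h} V134={d,e,f,h} V234={d,e,f,h}
  V1234={d,e,f,h}
components per intersection:
  V1: {c,d,e,f,h} {g} {i}
  V2: {a,c,d,e,f,h} {b,g}
  V3: {b,g} {c,d,e,f,h}
  V4: {d} {e,f,h}
  V12: {c,d,e,f,h} {g}
  V13: {c,d,e,f,h} {g}
  V14: {d} {e,f,h}
  V23: {b,g} {c,d,e,f,h}
  V24: {d} {e,f,h}
  V34: {d} {e,f,h}
  V123: {c,d,e,f,h} {g}
  V124: {d} {e,f,h}
  V134: {d} {e,f,h}
  V234: {d} {e,f,h}
  V1234: {d} {e,f,h}
C dims 9,12,8,2; δ0: rk 6, SNF 1^6; δ1: rk 6, SNF 1^6; δ2: rk 2, SNF 1^2
Ȟ^0 = (9 − 6) − 0 = 3, so Ȟ^0 ≅ Z^3
Ȟ^1 = (12 − 6) − 6 = 0, so Ȟ^1 ≅ 0
Ȟ^2 = (8 − 2) − 6 = 0, so Ȟ^2 ≅ 0
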